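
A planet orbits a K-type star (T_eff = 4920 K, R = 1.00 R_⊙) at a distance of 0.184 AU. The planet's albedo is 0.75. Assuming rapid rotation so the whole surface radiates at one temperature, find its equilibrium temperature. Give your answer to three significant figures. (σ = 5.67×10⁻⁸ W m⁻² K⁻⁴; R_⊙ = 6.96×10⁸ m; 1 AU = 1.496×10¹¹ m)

T_eq ≈ 391 K

R_⋆ = 1.00 × 6.96×10⁸ = 6.96×10⁸ m.
d = 0.184 AU = 2.75×10¹⁰ m.
L = 4πR_⋆²σT_⋆⁴ = 4π(6.96×10⁸)² × 5.67×10⁻⁸ × (4920)⁴ = 2.02×10²⁶ W.
S = L/(4πd²) = 2.12×10⁴ W m⁻².
Energy balance: absorbed = emitted ⇒ πR²·S(1−A) = 4πR²·σT_eq⁴, so T_eq⁴ = S(1−A)/(4σ).
T_eq = [2.12×10⁴ × 0.25 / (4 × 5.67×10⁻⁸)]^(1/4) = (2.34×10¹⁰)^(1/4) = 391 K.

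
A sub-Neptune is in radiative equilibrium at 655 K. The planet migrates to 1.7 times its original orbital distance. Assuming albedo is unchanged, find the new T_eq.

T_eq ≈ 502 K

T_eq ∝ L^(1/4) · d^(−1/2).
T′ = 655 / 1.7^(1/2) = 502 K.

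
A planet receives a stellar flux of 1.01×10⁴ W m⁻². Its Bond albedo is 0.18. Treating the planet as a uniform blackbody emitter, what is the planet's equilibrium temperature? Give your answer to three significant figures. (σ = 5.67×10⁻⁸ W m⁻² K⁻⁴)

T_eq ≈ 437 K

Energy balance: absorbed = emitted ⇒ πR²·S(1−A) = 4πR²·σT_eq⁴, so T_eq⁴ = S(1−A)/(4σ).
T_eq = [1.01×10⁴ × 0.82 / (4 × 5.67×10⁻⁸)]^(1/4) = (3.65×10¹⁰)^(1/4) = 437 K.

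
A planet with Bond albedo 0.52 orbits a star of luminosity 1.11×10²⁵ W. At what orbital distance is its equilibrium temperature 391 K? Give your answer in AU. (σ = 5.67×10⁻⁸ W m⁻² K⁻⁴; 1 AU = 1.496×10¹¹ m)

From T_eq⁴ = L(1−A)/(16πσd²): d = √[L(1−A)/(16πσT_eq⁴)].
d = √[1.11×10²⁵ × 0.48 / (16π × 5.67×10⁻⁸ × (391)⁴)] = 8.94×10⁹ m = 0.0598 AU.

d ≈ 0.0598 AU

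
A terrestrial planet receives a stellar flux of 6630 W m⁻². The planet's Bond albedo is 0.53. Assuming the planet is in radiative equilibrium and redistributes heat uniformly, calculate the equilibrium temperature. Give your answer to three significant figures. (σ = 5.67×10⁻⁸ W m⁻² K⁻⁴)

T_eq ≈ 342 K

Energy balance: absorbed = emitted ⇒ πR²·S(1−A) = 4πR²·σT_eq⁴, so T_eq⁴ = S(1−A)/(4σ).
T_eq = [6630 × 0.47 / (4 × 5.67×10⁻⁸)]^(1/4) = (1.37×10¹⁰)^(1/4) = 342 K.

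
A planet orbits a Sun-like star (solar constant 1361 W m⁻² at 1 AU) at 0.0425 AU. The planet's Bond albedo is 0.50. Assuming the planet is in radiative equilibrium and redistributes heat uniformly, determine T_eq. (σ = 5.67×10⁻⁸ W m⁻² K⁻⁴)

T_eq ≈ 1140 K

Flux at 0.0425 AU: S = 1361/0.0425² = 7.53×10⁵ W m⁻².
Energy balance: absorbed = emitted ⇒ πR²·S(1−A) = 4πR²·σT_eq⁴, so T_eq⁴ = S(1−A)/(4σ).
T_eq = [7.53×10⁵ × 0.50 / (4 × 5.67×10⁻⁸)]^(1/4) = (1.66×10¹²)^(1/4) = 1140 K.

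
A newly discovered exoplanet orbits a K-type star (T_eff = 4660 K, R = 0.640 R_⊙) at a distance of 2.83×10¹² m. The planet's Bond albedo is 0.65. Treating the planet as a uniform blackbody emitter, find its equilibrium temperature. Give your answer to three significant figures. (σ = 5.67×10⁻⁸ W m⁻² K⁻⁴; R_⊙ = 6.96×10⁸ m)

R_⋆ = 0.640 × 6.96×10⁸ = 4.45×10⁸ m.
L = 4πR_⋆²σT_⋆⁴ = 4π(4.45×10⁸)² × 5.67×10⁻⁸ × (4660)⁴ = 6.67×10²⁵ W.
S = L/(4πd²) = 0.662 W m⁻².
Energy balance: absorbed = emitted ⇒ πR²·S(1−A) = 4πR²·σT_eq⁴, so T_eq⁴ = S(1−A)/(4σ).
T_eq = [0.662 × 0.35 / (4 × 5.67×10⁻⁸)]^(1/4) = (1.02×10⁶)^(1/4) = 31.8 K.

T_eq ≈ 31.8 K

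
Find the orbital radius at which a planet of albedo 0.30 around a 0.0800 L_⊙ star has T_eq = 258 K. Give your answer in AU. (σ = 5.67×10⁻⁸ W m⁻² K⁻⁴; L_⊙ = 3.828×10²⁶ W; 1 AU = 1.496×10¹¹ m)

L = 0.0800 × 3.828×10²⁶ = 3.06×10²⁵ W.
From T_eq⁴ = L(1−A)/(16πσd²): d = √[L(1−A)/(16πσT_eq⁴)].
d = √[3.06×10²⁵ × 0.70 / (16π × 5.67×10⁻⁸ × (258)⁴)] = 4.12×10¹⁰ m = 0.275 AU.

d ≈ 0.275 AU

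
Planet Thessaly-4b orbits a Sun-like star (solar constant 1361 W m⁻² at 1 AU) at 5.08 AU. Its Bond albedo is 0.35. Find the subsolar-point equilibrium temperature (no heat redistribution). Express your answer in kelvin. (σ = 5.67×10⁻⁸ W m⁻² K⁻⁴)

Flux at 5.08 AU: S = 1361/5.08² = 52.7 W m⁻².
At the subsolar point the surface absorbs S(1−A) and emits σT⁴ per unit area — no factor of 4, since only the local patch is in balance.
T = [52.7 × 0.65 / 5.67×10⁻⁸]^(1/4) = (6.05×10⁸)^(1/4) = 157 K.

T_ss ≈ 157 K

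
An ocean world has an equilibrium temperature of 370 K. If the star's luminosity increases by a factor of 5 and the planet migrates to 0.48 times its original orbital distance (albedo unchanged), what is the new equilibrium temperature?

T_eq ≈ 799 K

T_eq ∝ L^(1/4) · d^(−1/2).
T′ = 370 × 5^(1/4) / 0.48^(1/2) = 799 K.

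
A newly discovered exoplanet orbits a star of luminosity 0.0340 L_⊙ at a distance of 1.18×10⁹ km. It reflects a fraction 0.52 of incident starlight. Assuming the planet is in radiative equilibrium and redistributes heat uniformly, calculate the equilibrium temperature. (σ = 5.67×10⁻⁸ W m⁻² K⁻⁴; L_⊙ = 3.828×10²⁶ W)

T_eq ≈ 35.4 K

d = 1.18×10⁹ km = 1.18×10¹² m.
L = 0.0340 × 3.828×10²⁶ = 1.30×10²⁵ W.
Flux: S = L/(4πd²) = 1.30×10²⁵/(4π×(1.18×10¹²)²) = 0.744 W m⁻².
Energy balance: absorbed = emitted ⇒ πR²·S(1−A) = 4πR²·σT_eq⁴, so T_eq⁴ = S(1−A)/(4σ).
T_eq = [0.744 × 0.48 / (4 × 5.67×10⁻⁸)]^(1/4) = (1.57×10⁶)^(1/4) = 35.4 K.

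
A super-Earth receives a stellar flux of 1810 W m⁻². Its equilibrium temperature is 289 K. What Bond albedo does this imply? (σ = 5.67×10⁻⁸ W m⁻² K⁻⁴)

From T_eq⁴ = S(1−A)/(4σ): 1−A = 4σT_eq⁴/S.
1−A = 4 × 5.67×10⁻⁸ × (289)⁴ / 1810 = 0.874.

A ≈ 0.13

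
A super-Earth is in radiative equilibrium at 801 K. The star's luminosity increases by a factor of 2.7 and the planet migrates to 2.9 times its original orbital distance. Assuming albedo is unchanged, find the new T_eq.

T_eq ∝ L^(1/4) · d^(−1/2).
T′ = 801 × 2.7^(1/4) / 2.9^(1/2) = 603 K.

T_eq ≈ 603 K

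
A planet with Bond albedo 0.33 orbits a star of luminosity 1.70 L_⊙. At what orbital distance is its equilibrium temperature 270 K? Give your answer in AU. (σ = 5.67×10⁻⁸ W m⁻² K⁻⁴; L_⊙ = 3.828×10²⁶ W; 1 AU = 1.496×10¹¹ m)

d ≈ 1.13 AU

L = 1.70 × 3.828×10²⁶ = 6.51×10²⁶ W.
From T_eq⁴ = L(1−A)/(16πσd²): d = √[L(1−A)/(16πσT_eq⁴)].
d = √[6.51×10²⁶ × 0.67 / (16π × 5.67×10⁻⁸ × (270)⁴)] = 1.70×10¹¹ m = 1.13 AU.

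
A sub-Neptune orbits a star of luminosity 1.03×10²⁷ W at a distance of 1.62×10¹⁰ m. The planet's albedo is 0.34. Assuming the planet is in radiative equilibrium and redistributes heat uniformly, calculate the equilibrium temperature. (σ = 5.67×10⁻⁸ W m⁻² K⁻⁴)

T_eq ≈ 976 K

Flux: S = L/(4πd²) = 1.03×10²⁷/(4π×(1.62×10¹⁰)²) = 3.12×10⁵ W m⁻².
Energy balance: absorbed = emitted ⇒ πR²·S(1−A) = 4πR²·σT_eq⁴, so T_eq⁴ = S(1−A)/(4σ).
T_eq = [3.12×10⁵ × 0.66 / (4 × 5.67×10⁻⁸)]^(1/4) = (9.09×10¹¹)^(1/4) = 976 K.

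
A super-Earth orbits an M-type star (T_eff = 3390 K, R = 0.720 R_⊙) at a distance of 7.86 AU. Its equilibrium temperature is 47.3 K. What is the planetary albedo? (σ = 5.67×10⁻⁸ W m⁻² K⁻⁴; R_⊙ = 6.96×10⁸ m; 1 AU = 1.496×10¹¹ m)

R_⋆ = 0.720 × 6.96×10⁸ = 5.01×10⁸ m.
d = 7.86 AU = 1.18×10¹² m.
L = 4πR_⋆²σT_⋆⁴ = 4π(5.01×10⁸)² × 5.67×10⁻⁸ × (3390)⁴ = 2.36×10²⁵ W.
S = L/(4πd²) = 1.36 W m⁻².
From T_eq⁴ = S(1−A)/(4σ): 1−A = 4σT_eq⁴/S.
1−A = 4 × 5.67×10⁻⁸ × (47.3)⁴ / 1.36 = 0.835.

A ≈ 0.17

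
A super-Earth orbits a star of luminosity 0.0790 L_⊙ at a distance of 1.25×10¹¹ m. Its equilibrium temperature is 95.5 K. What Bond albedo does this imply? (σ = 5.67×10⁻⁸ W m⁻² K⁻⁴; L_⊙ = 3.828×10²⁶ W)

L = 0.0790 × 3.828×10²⁶ = 3.02×10²⁵ W.
Flux: S = L/(4πd²) = 3.02×10²⁵/(4π×(1.25×10¹¹)²) = 154 W m⁻².
From T_eq⁴ = S(1−A)/(4σ): 1−A = 4σT_eq⁴/S.
1−A = 4 × 5.67×10⁻⁸ × (95.5)⁴ / 154 = 0.122.

A ≈ 0.88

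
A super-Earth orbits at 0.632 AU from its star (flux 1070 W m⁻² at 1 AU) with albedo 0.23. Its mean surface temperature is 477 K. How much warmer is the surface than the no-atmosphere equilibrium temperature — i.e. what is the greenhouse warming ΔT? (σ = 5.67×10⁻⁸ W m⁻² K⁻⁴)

S = 1070/0.632² = 2679 W m⁻².
T_eq = [S(1−A)/(4σ)]^(1/4) = [2679×0.77/(4×5.67×10⁻⁸)]^(1/4) = 308.8 K.
ΔT = T_surf − T_eq = 477 − 308.8.

ΔT ≈ 168.2 K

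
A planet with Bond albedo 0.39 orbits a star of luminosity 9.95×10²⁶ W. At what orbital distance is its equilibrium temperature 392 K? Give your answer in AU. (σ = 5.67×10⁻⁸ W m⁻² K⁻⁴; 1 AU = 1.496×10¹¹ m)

From T_eq⁴ = L(1−A)/(16πσd²): d = √[L(1−A)/(16πσT_eq⁴)].
d = √[9.95×10²⁶ × 0.61 / (16π × 5.67×10⁻⁸ × (392)⁴)] = 9.50×10¹⁰ m = 0.635 AU.

d ≈ 0.635 AU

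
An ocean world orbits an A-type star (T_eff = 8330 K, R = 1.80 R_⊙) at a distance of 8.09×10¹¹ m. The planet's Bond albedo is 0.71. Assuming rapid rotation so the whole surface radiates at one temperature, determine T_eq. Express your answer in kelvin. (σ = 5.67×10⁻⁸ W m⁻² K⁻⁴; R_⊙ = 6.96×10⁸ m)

T_eq ≈ 170 K

R_⋆ = 1.80 × 6.96×10⁸ = 1.25×10⁹ m.
L = 4πR_⋆²σT_⋆⁴ = 4π(1.25×10⁹)² × 5.67×10⁻⁸ × (8330)⁴ = 5.38×10²⁷ W.
S = L/(4πd²) = 655 W m⁻².
Energy balance: absorbed = emitted ⇒ πR²·S(1−A) = 4πR²·σT_eq⁴, so T_eq⁴ = S(1−A)/(4σ).
T_eq = [655 × 0.29 / (4 × 5.67×10⁻⁸)]^(1/4) = (8.37×10⁸)^(1/4) = 170 K.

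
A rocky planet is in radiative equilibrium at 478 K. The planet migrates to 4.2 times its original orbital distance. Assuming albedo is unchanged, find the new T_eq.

T_eq ≈ 233 K

T_eq ∝ L^(1/4) · d^(−1/2).
T′ = 478 / 4.2^(1/2) = 233 K.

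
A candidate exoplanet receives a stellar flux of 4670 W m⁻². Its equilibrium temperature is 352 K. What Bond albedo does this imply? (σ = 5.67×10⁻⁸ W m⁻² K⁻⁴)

A ≈ 0.25

From T_eq⁴ = S(1−A)/(4σ): 1−A = 4σT_eq⁴/S.
1−A = 4 × 5.67×10⁻⁸ × (352)⁴ / 4670 = 0.746.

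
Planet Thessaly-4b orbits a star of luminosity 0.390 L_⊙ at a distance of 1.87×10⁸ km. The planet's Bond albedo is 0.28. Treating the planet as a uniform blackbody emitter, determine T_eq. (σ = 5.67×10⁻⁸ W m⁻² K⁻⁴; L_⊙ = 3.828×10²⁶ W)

d = 1.87×10⁸ km = 1.87×10¹¹ m.
L = 0.390 × 3.828×10²⁶ = 1.49×10²⁶ W.
Flux: S = L/(4πd²) = 1.49×10²⁶/(4π×(1.87×10¹¹)²) = 340 W m⁻².
Energy balance: absorbed = emitted ⇒ πR²·S(1−A) = 4πR²·σT_eq⁴, so T_eq⁴ = S(1−A)/(4σ).
T_eq = [340 × 0.72 / (4 × 5.67×10⁻⁸)]^(1/4) = (1.08×10⁹)^(1/4) = 181 K.

T_eq ≈ 181 K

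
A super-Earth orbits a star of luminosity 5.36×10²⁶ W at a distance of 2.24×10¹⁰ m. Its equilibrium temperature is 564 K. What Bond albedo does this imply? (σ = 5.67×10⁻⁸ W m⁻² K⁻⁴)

A ≈ 0.73

Flux: S = L/(4πd²) = 5.36×10²⁶/(4π×(2.24×10¹⁰)²) = 8.50×10⁴ W m⁻².
From T_eq⁴ = S(1−A)/(4σ): 1−A = 4σT_eq⁴/S.
1−A = 4 × 5.67×10⁻⁸ × (564)⁴ / 8.50×10⁴ = 0.270.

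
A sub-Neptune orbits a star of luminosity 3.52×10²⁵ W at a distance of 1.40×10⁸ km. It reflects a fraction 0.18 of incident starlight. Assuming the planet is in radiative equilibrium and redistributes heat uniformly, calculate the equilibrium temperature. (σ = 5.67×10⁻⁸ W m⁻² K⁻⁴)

T_eq ≈ 151 K

d = 1.40×10⁸ km = 1.40×10¹¹ m.
Flux: S = L/(4πd²) = 3.52×10²⁵/(4π×(1.40×10¹¹)²) = 143 W m⁻².
Energy balance: absorbed = emitted ⇒ πR²·S(1−A) = 4πR²·σT_eq⁴, so T_eq⁴ = S(1−A)/(4σ).
T_eq = [143 × 0.82 / (4 × 5.67×10⁻⁸)]^(1/4) = (5.17×10⁸)^(1/4) = 151 K.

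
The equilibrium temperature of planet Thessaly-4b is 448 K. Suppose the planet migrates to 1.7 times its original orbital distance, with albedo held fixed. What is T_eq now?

T_eq ∝ L^(1/4) · d^(−1/2).
T′ = 448 / 1.7^(1/2) = 344 K.

T_eq ≈ 344 K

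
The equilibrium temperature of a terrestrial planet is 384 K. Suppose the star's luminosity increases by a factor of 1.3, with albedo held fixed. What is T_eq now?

T_eq ∝ L^(1/4) · d^(−1/2).
T′ = 384 × 1.3^(1/4) = 410 K.

T_eq ≈ 410 K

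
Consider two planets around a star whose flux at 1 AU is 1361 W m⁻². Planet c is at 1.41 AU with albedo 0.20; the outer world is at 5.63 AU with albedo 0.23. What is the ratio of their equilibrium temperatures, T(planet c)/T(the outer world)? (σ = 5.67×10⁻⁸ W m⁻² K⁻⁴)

T₁/T₂ ≈ 2.017

T_eq = [S₀(1−A)/(4σd²)]^(1/4), so T ∝ (1−A)^(1/4) / √d.
T₁ = [1361×0.80/(4×5.67×10⁻⁸×1.41²)]^(1/4) = 221.67 K.
T₂ = [1361×0.77/(4×5.67×10⁻⁸×5.63²)]^(1/4) = 109.88 K.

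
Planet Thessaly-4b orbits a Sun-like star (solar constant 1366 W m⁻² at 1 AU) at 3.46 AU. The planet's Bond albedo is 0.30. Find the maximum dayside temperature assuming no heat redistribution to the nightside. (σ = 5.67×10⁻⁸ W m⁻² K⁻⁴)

Flux at 3.46 AU: S = 1366/3.46² = 114 W m⁻².
With no redistribution each surface element balances locally: S(1−A) = σT⁴.
T = [114 × 0.70 / 5.67×10⁻⁸]^(1/4) = (1.41×10⁹)^(1/4) = 194 K.

T_ss ≈ 194 K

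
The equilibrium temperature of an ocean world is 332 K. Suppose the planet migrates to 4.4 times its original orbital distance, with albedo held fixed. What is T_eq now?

T_eq ∝ L^(1/4) · d^(−1/2).
T′ = 332 / 4.4^(1/2) = 158 K.

T_eq ≈ 158 K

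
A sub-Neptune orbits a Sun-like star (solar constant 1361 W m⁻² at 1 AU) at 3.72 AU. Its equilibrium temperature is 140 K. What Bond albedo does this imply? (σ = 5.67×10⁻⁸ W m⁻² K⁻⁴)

A ≈ 0.11

Flux at 3.72 AU: S = 1361/3.72² = 98.3 W m⁻².
From T_eq⁴ = S(1−A)/(4σ): 1−A = 4σT_eq⁴/S.
1−A = 4 × 5.67×10⁻⁸ × (140)⁴ / 98.3 = 0.886.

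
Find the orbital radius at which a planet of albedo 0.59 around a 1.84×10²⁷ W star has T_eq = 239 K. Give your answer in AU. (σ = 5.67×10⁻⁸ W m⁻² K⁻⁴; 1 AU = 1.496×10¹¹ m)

d ≈ 1.90 AU

From T_eq⁴ = L(1−A)/(16πσd²): d = √[L(1−A)/(16πσT_eq⁴)].
d = √[1.84×10²⁷ × 0.41 / (16π × 5.67×10⁻⁸ × (239)⁴)] = 2.85×10¹¹ m = 1.90 AU.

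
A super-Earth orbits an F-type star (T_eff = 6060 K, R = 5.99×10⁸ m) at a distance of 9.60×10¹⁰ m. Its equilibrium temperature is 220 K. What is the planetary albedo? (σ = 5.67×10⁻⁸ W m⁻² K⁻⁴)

L = 4πR_⋆²σT_⋆⁴ = 4π(5.99×10⁸)² × 5.67×10⁻⁸ × (6060)⁴ = 3.45×10²⁶ W.
S = L/(4πd²) = 2980 W m⁻².
From T_eq⁴ = S(1−A)/(4σ): 1−A = 4σT_eq⁴/S.
1−A = 4 × 5.67×10⁻⁸ × (220)⁴ / 2980 = 0.178.

A ≈ 0.82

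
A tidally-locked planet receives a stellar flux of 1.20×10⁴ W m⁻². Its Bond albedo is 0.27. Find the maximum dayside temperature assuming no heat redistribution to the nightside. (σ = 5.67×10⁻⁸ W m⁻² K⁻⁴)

With no redistribution each surface element balances locally: S(1−A) = σT⁴.
T = [1.20×10⁴ × 0.73 / 5.67×10⁻⁸]^(1/4) = (1.54×10¹¹)^(1/4) = 627 K.

T_ss ≈ 627 K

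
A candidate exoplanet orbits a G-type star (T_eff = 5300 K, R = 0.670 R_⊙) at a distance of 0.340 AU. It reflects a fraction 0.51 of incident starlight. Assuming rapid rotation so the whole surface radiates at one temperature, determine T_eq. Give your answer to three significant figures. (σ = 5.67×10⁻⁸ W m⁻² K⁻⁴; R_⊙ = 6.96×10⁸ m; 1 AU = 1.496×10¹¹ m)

T_eq ≈ 300 K

R_⋆ = 0.670 × 6.96×10⁸ = 4.66×10⁸ m.
d = 0.340 AU = 5.09×10¹⁰ m.
L = 4πR_⋆²σT_⋆⁴ = 4π(4.66×10⁸)² × 5.67×10⁻⁸ × (5300)⁴ = 1.22×10²⁶ W.
S = L/(4πd²) = 3760 W m⁻².
Energy balance: absorbed = emitted ⇒ πR²·S(1−A) = 4πR²·σT_eq⁴, so T_eq⁴ = S(1−A)/(4σ).
T_eq = [3760 × 0.49 / (4 × 5.67×10⁻⁸)]^(1/4) = (8.12×10⁹)^(1/4) = 300 K.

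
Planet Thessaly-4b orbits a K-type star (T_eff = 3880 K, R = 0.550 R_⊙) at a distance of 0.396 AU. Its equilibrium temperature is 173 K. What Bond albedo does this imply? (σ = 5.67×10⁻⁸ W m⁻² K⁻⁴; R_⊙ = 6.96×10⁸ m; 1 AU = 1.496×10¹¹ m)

A ≈ 0.62

R_⋆ = 0.550 × 6.96×10⁸ = 3.83×10⁸ m.
d = 0.396 AU = 5.92×10¹⁰ m.
L = 4πR_⋆²σT_⋆⁴ = 4π(3.83×10⁸)² × 5.67×10⁻⁸ × (3880)⁴ = 2.37×10²⁵ W.
S = L/(4πd²) = 537 W m⁻².
From T_eq⁴ = S(1−A)/(4σ): 1−A = 4σT_eq⁴/S.
1−A = 4 × 5.67×10⁻⁸ × (173)⁴ / 537 = 0.379.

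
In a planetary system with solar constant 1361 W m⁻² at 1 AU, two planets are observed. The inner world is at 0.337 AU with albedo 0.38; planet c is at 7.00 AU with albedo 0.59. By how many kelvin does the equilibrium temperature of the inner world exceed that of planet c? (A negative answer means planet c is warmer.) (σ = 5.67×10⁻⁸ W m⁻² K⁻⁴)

ΔT ≈ 341.3 K

T_eq = [S₀(1−A)/(4σd²)]^(1/4), so T ∝ (1−A)^(1/4) / √d.
T₁ = [1361×0.62/(4×5.67×10⁻⁸×0.337²)]^(1/4) = 425.44 K.
T₂ = [1361×0.41/(4×5.67×10⁻⁸×7.00²)]^(1/4) = 84.18 K.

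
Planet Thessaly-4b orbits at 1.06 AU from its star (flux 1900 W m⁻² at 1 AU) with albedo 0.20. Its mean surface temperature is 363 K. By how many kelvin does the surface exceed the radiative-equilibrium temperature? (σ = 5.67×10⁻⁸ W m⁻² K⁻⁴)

ΔT ≈ 85.1 K

S = 1900/1.06² = 1691 W m⁻².
T_eq = [S(1−A)/(4σ)]^(1/4) = [1691×0.80/(4×5.67×10⁻⁸)]^(1/4) = 277.9 K.
ΔT = T_surf − T_eq = 363 − 277.9.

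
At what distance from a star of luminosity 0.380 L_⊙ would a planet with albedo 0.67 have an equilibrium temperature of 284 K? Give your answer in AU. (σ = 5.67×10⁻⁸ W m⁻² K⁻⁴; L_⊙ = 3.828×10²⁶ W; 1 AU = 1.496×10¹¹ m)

d ≈ 0.340 AU

L = 0.380 × 3.828×10²⁶ = 1.45×10²⁶ W.
From T_eq⁴ = L(1−A)/(16πσd²): d = √[L(1−A)/(16πσT_eq⁴)].
d = √[1.45×10²⁶ × 0.33 / (16π × 5.67×10⁻⁸ × (284)⁴)] = 5.09×10¹⁰ m = 0.340 AU.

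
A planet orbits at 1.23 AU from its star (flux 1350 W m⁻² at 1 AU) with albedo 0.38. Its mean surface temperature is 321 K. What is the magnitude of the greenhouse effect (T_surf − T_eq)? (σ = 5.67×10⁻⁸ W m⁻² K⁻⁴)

ΔT ≈ 98.8 K

S = 1350/1.23² = 892.3 W m⁻².
T_eq = [S(1−A)/(4σ)]^(1/4) = [892.3×0.62/(4×5.67×10⁻⁸)]^(1/4) = 222.2 K.
ΔT = T_surf − T_eq = 321 − 222.2.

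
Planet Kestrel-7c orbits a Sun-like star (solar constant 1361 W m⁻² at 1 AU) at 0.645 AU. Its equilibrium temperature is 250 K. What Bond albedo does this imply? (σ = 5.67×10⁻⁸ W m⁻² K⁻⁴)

A ≈ 0.73

Flux at 0.645 AU: S = 1361/0.645² = 3270 W m⁻².
From T_eq⁴ = S(1−A)/(4σ): 1−A = 4σT_eq⁴/S.
1−A = 4 × 5.67×10⁻⁸ × (250)⁴ / 3270 = 0.271.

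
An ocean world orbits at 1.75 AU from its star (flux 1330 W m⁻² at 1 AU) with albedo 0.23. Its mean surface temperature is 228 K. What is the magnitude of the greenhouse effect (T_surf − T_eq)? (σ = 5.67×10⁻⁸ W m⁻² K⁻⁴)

ΔT ≈ 32.0 K

S = 1330/1.75² = 434.3 W m⁻².
T_eq = [S(1−A)/(4σ)]^(1/4) = [434.3×0.77/(4×5.67×10⁻⁸)]^(1/4) = 196.0 K.
ΔT = T_surf − T_eq = 228 − 196.0.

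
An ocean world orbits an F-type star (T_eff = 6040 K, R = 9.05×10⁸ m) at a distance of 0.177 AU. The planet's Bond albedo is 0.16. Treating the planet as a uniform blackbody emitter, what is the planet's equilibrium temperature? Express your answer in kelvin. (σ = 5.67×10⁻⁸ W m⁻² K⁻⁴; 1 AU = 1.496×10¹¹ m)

d = 0.177 AU = 2.65×10¹⁰ m.
L = 4πR_⋆²σT_⋆⁴ = 4π(9.05×10⁸)² × 5.67×10⁻⁸ × (6040)⁴ = 7.77×10²⁶ W.
S = L/(4πd²) = 8.81×10⁴ W m⁻².
Energy balance: absorbed = emitted ⇒ πR²·S(1−A) = 4πR²·σT_eq⁴, so T_eq⁴ = S(1−A)/(4σ).
T_eq = [8.81×10⁴ × 0.84 / (4 × 5.67×10⁻⁸)]^(1/4) = (3.26×10¹¹)^(1/4) = 756 K.

T_eq ≈ 756 K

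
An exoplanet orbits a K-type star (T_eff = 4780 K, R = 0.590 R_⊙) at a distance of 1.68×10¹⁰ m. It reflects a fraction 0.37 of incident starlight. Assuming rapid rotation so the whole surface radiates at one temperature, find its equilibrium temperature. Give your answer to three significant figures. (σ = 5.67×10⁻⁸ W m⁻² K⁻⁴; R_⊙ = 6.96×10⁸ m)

T_eq ≈ 471 K

R_⋆ = 0.590 × 6.96×10⁸ = 4.11×10⁸ m.
L = 4πR_⋆²σT_⋆⁴ = 4π(4.11×10⁸)² × 5.67×10⁻⁸ × (4780)⁴ = 6.27×10²⁵ W.
S = L/(4πd²) = 1.77×10⁴ W m⁻².
Energy balance: absorbed = emitted ⇒ πR²·S(1−A) = 4πR²·σT_eq⁴, so T_eq⁴ = S(1−A)/(4σ).
T_eq = [1.77×10⁴ × 0.63 / (4 × 5.67×10⁻⁸)]^(1/4) = (4.91×10¹⁰)^(1/4) = 471 K.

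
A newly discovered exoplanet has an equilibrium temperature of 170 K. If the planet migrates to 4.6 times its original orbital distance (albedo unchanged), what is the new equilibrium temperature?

T_eq ≈ 79.3 K

T_eq ∝ L^(1/4) · d^(−1/2).
T′ = 170 / 4.6^(1/2) = 79.3 K.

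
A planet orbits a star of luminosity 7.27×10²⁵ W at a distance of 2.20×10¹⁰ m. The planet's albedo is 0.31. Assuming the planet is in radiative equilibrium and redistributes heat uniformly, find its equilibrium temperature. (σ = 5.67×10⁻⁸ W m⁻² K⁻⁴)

T_eq ≈ 437 K

Flux: S = L/(4πd²) = 7.27×10²⁵/(4π×(2.20×10¹⁰)²) = 1.20×10⁴ W m⁻².
Energy balance: absorbed = emitted ⇒ πR²·S(1−A) = 4πR²·σT_eq⁴, so T_eq⁴ = S(1−A)/(4σ).
T_eq = [1.20×10⁴ × 0.69 / (4 × 5.67×10⁻⁸)]^(1/4) = (3.64×10¹⁰)^(1/4) = 437 K.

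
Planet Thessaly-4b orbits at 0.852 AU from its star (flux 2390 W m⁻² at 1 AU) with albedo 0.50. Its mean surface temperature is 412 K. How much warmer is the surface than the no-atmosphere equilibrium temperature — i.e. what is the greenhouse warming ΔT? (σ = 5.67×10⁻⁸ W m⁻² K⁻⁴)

S = 2390/0.852² = 3292 W m⁻².
T_eq = [S(1−A)/(4σ)]^(1/4) = [3292×0.50/(4×5.67×10⁻⁸)]^(1/4) = 291.9 K.
ΔT = T_surf − T_eq = 412 − 291.9.

ΔT ≈ 120.1 K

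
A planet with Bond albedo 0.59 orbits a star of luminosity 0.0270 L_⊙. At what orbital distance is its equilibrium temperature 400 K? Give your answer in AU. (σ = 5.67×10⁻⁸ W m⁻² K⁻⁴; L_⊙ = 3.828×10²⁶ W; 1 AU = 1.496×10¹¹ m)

L = 0.0270 × 3.828×10²⁶ = 1.03×10²⁵ W.
From T_eq⁴ = L(1−A)/(16πσd²): d = √[L(1−A)/(16πσT_eq⁴)].
d = √[1.03×10²⁵ × 0.41 / (16π × 5.67×10⁻⁸ × (400)⁴)] = 7.62×10⁹ m = 0.0509 AU.

d ≈ 0.0509 AU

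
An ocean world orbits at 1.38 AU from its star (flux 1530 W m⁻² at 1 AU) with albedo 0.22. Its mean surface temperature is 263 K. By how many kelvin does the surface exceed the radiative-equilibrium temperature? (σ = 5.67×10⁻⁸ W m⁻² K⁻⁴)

ΔT ≈ 33.7 K

S = 1530/1.38² = 803.4 W m⁻².
T_eq = [S(1−A)/(4σ)]^(1/4) = [803.4×0.78/(4×5.67×10⁻⁸)]^(1/4) = 229.3 K.
ΔT = T_surf − T_eq = 263 − 229.3.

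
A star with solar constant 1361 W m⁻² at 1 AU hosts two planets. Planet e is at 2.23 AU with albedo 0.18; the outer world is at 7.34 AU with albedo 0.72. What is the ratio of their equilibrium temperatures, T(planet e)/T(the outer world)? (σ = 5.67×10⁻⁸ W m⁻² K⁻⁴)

T_eq = [S₀(1−A)/(4σd²)]^(1/4), so T ∝ (1−A)^(1/4) / √d.
T₁ = [1361×0.82/(4×5.67×10⁻⁸×2.23²)]^(1/4) = 177.36 K.
T₂ = [1361×0.28/(4×5.67×10⁻⁸×7.34²)]^(1/4) = 74.73 K.

T₁/T₂ ≈ 2.373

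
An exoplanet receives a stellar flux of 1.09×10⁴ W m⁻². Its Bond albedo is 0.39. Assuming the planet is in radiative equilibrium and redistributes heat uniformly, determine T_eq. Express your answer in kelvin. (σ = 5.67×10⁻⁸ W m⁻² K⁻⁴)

T_eq ≈ 414 K

Energy balance: absorbed = emitted ⇒ πR²·S(1−A) = 4πR²·σT_eq⁴, so T_eq⁴ = S(1−A)/(4σ).
T_eq = [1.09×10⁴ × 0.61 / (4 × 5.67×10⁻⁸)]^(1/4) = (2.93×10¹⁰)^(1/4) = 414 K.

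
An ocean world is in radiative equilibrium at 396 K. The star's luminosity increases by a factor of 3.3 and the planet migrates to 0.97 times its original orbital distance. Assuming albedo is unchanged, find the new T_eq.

T_eq ≈ 542 K

T_eq ∝ L^(1/4) · d^(−1/2).
T′ = 396 × 3.3^(1/4) / 0.97^(1/2) = 542 K.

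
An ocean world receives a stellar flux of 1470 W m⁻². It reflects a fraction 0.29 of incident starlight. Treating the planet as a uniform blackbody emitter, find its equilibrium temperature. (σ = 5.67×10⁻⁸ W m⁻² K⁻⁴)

Energy balance: absorbed = emitted ⇒ πR²·S(1−A) = 4πR²·σT_eq⁴, so T_eq⁴ = S(1−A)/(4σ).
T_eq = [1470 × 0.71 / (4 × 5.67×10⁻⁸)]^(1/4) = (4.60×10⁹)^(1/4) = 260 K.

T_eq ≈ 260 K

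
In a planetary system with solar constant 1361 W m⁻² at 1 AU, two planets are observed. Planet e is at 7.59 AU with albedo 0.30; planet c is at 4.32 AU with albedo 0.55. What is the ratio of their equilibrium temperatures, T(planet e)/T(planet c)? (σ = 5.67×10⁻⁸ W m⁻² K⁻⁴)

T_eq = [S₀(1−A)/(4σd²)]^(1/4), so T ∝ (1−A)^(1/4) / √d.
T₁ = [1361×0.70/(4×5.67×10⁻⁸×7.59²)]^(1/4) = 92.41 K.
T₂ = [1361×0.45/(4×5.67×10⁻⁸×4.32²)]^(1/4) = 109.68 K.

T₁/T₂ ≈ 0.843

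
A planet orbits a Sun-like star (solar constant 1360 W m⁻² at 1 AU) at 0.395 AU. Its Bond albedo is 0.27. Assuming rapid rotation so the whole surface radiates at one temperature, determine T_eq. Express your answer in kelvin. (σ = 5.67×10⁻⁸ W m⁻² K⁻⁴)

Flux at 0.395 AU: S = 1360/0.395² = 8720 W m⁻².
Energy balance: absorbed = emitted ⇒ πR²·S(1−A) = 4πR²·σT_eq⁴, so T_eq⁴ = S(1−A)/(4σ).
T_eq = [8720 × 0.73 / (4 × 5.67×10⁻⁸)]^(1/4) = (2.81×10¹⁰)^(1/4) = 409 K.

T_eq ≈ 409 K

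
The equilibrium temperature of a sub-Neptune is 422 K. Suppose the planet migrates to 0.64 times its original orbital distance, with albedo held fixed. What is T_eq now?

T_eq ∝ L^(1/4) · d^(−1/2).
T′ = 422 / 0.64^(1/2) = 528 K.

T_eq ≈ 528 K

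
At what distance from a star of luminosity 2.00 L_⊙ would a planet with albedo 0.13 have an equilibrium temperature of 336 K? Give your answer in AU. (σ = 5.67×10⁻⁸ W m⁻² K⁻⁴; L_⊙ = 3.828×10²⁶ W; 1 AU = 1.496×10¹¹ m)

d ≈ 0.905 AU

L = 2.00 × 3.828×10²⁶ = 7.66×10²⁶ W.
From T_eq⁴ = L(1−A)/(16πσd²): d = √[L(1−A)/(16πσT_eq⁴)].
d = √[7.66×10²⁶ × 0.87 / (16π × 5.67×10⁻⁸ × (336)⁴)] = 1.35×10¹¹ m = 0.905 AU.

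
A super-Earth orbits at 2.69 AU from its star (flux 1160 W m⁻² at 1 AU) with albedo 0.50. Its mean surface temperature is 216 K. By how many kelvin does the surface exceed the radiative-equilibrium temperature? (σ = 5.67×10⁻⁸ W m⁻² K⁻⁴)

ΔT ≈ 78.9 K

S = 1160/2.69² = 160.3 W m⁻².
T_eq = [S(1−A)/(4σ)]^(1/4) = [160.3×0.50/(4×5.67×10⁻⁸)]^(1/4) = 137.1 K.
ΔT = T_surf − T_eq = 216 − 137.1.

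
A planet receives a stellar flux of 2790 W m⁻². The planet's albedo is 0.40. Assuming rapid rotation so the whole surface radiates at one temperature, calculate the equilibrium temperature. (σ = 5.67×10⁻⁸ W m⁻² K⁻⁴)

T_eq ≈ 293 K

Energy balance: absorbed = emitted ⇒ πR²·S(1−A) = 4πR²·σT_eq⁴, so T_eq⁴ = S(1−A)/(4σ).
T_eq = [2790 × 0.60 / (4 × 5.67×10⁻⁸)]^(1/4) = (7.38×10⁹)^(1/4) = 293 K.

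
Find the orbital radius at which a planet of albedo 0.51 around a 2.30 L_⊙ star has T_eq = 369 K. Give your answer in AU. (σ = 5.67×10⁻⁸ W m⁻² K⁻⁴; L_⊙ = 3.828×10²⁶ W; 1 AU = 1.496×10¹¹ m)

L = 2.30 × 3.828×10²⁶ = 8.80×10²⁶ W.
From T_eq⁴ = L(1−A)/(16πσd²): d = √[L(1−A)/(16πσT_eq⁴)].
d = √[8.80×10²⁶ × 0.49 / (16π × 5.67×10⁻⁸ × (369)⁴)] = 9.04×10¹⁰ m = 0.604 AU.

d ≈ 0.604 AU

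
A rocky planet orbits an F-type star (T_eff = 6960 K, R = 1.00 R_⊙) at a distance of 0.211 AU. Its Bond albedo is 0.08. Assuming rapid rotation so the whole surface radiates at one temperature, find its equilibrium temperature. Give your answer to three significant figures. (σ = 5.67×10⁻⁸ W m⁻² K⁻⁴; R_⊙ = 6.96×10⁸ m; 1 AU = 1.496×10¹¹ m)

R_⋆ = 1.00 × 6.96×10⁸ = 6.96×10⁸ m.
d = 0.211 AU = 3.16×10¹⁰ m.
L = 4πR_⋆²σT_⋆⁴ = 4π(6.96×10⁸)² × 5.67×10⁻⁸ × (6960)⁴ = 8.10×10²⁶ W.
S = L/(4πd²) = 6.47×10⁴ W m⁻².
Energy balance: absorbed = emitted ⇒ πR²·S(1−A) = 4πR²·σT_eq⁴, so T_eq⁴ = S(1−A)/(4σ).
T_eq = [6.47×10⁴ × 0.92 / (4 × 5.67×10⁻⁸)]^(1/4) = (2.62×10¹¹)^(1/4) = 716 K.

T_eq ≈ 716 K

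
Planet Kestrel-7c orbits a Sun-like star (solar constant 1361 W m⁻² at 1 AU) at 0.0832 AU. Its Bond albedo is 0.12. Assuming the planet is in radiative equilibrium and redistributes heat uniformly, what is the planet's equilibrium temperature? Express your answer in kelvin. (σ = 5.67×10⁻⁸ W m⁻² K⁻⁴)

Flux at 0.0832 AU: S = 1361/0.0832² = 1.97×10⁵ W m⁻².
Energy balance: absorbed = emitted ⇒ πR²·S(1−A) = 4πR²·σT_eq⁴, so T_eq⁴ = S(1−A)/(4σ).
T_eq = [1.97×10⁵ × 0.88 / (4 × 5.67×10⁻⁸)]^(1/4) = (7.63×10¹¹)^(1/4) = 935 K.

T_eq ≈ 935 K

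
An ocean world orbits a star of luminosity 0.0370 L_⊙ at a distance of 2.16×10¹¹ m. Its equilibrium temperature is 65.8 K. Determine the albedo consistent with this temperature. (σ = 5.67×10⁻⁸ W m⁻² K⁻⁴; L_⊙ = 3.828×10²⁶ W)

L = 0.0370 × 3.828×10²⁶ = 1.42×10²⁵ W.
Flux: S = L/(4πd²) = 1.42×10²⁵/(4π×(2.16×10¹¹)²) = 24.2 W m⁻².
From T_eq⁴ = S(1−A)/(4σ): 1−A = 4σT_eq⁴/S.
1−A = 4 × 5.67×10⁻⁸ × (65.8)⁴ / 24.2 = 0.176.

A ≈ 0.82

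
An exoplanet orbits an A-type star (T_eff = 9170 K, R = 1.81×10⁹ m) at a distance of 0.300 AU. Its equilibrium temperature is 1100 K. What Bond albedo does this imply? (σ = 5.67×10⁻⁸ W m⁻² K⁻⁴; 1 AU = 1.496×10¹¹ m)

A ≈ 0.49

d = 0.300 AU = 4.49×10¹⁰ m.
L = 4πR_⋆²σT_⋆⁴ = 4π(1.81×10⁹)² × 5.67×10⁻⁸ × (9170)⁴ = 1.65×10²⁸ W.
S = L/(4πd²) = 6.52×10⁵ W m⁻².
From T_eq⁴ = S(1−A)/(4σ): 1−A = 4σT_eq⁴/S.
1−A = 4 × 5.67×10⁻⁸ × (1100)⁴ / 6.52×10⁵ = 0.509.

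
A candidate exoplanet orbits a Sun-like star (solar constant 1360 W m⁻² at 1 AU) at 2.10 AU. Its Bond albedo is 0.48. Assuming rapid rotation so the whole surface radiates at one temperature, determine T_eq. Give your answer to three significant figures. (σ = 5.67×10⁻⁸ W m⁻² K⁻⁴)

Flux at 2.10 AU: S = 1360/2.10² = 308 W m⁻².
Energy balance: absorbed = emitted ⇒ πR²·S(1−A) = 4πR²·σT_eq⁴, so T_eq⁴ = S(1−A)/(4σ).
T_eq = [308 × 0.52 / (4 × 5.67×10⁻⁸)]^(1/4) = (7.07×10⁸)^(1/4) = 163 K.

T_eq ≈ 163 K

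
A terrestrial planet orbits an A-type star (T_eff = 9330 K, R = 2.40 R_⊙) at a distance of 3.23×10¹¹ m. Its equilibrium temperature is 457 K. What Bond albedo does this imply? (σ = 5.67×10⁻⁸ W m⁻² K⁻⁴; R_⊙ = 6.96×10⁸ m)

A ≈ 0.14

R_⋆ = 2.40 × 6.96×10⁸ = 1.67×10⁹ m.
L = 4πR_⋆²σT_⋆⁴ = 4π(1.67×10⁹)² × 5.67×10⁻⁸ × (9330)⁴ = 1.51×10²⁸ W.
S = L/(4πd²) = 1.15×10⁴ W m⁻².
From T_eq⁴ = S(1−A)/(4σ): 1−A = 4σT_eq⁴/S.
1−A = 4 × 5.67×10⁻⁸ × (457)⁴ / 1.15×10⁴ = 0.861.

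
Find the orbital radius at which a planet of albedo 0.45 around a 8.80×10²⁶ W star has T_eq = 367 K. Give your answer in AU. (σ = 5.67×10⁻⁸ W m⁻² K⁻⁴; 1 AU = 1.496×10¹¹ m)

From T_eq⁴ = L(1−A)/(16πσd²): d = √[L(1−A)/(16πσT_eq⁴)].
d = √[8.80×10²⁶ × 0.55 / (16π × 5.67×10⁻⁸ × (367)⁴)] = 9.68×10¹⁰ m = 0.647 AU.

d ≈ 0.647 AU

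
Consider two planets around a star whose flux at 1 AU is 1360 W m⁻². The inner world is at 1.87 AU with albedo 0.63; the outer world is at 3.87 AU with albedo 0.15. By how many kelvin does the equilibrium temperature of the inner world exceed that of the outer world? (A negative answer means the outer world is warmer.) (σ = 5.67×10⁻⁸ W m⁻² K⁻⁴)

T_eq = [S₀(1−A)/(4σd²)]^(1/4), so T ∝ (1−A)^(1/4) / √d.
T₁ = [1360×0.37/(4×5.67×10⁻⁸×1.87²)]^(1/4) = 158.71 K.
T₂ = [1360×0.85/(4×5.67×10⁻⁸×3.87²)]^(1/4) = 135.82 K.

ΔT ≈ 22.9 K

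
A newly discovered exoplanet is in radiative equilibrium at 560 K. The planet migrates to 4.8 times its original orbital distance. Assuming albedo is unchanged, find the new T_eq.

T_eq ≈ 256 K

T_eq ∝ L^(1/4) · d^(−1/2).
T′ = 560 / 4.8^(1/2) = 256 K.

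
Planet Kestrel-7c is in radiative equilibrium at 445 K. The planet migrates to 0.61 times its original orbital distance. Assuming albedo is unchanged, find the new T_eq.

T_eq ≈ 570 K

T_eq ∝ L^(1/4) · d^(−1/2).
T′ = 445 / 0.61^(1/2) = 570 K.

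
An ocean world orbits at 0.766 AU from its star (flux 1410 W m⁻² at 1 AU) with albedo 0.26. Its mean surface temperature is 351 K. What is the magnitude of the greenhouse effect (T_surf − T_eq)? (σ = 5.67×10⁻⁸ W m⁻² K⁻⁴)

ΔT ≈ 53.4 K

S = 1410/0.766² = 2403 W m⁻².
T_eq = [S(1−A)/(4σ)]^(1/4) = [2403×0.74/(4×5.67×10⁻⁸)]^(1/4) = 297.6 K.
ΔT = T_surf − T_eq = 351 − 297.6.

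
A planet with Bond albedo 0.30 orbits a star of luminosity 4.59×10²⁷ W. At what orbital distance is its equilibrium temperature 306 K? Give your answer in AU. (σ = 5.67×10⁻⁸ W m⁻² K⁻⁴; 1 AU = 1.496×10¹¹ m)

d ≈ 2.40 AU

From T_eq⁴ = L(1−A)/(16πσd²): d = √[L(1−A)/(16πσT_eq⁴)].
d = √[4.59×10²⁷ × 0.70 / (16π × 5.67×10⁻⁸ × (306)⁴)] = 3.59×10¹¹ m = 2.40 AU.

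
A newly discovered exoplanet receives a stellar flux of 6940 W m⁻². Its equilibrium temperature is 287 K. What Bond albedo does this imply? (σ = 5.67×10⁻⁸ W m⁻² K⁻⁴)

From T_eq⁴ = S(1−A)/(4σ): 1−A = 4σT_eq⁴/S.
1−A = 4 × 5.67×10⁻⁸ × (287)⁴ / 6940 = 0.222.

A ≈ 0.78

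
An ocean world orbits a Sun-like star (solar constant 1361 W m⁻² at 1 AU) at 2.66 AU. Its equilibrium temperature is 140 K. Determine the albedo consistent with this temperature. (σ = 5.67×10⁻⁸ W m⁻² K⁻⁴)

A ≈ 0.55

Flux at 2.66 AU: S = 1361/2.66² = 192 W m⁻².
From T_eq⁴ = S(1−A)/(4σ): 1−A = 4σT_eq⁴/S.
1−A = 4 × 5.67×10⁻⁸ × (140)⁴ / 192 = 0.453.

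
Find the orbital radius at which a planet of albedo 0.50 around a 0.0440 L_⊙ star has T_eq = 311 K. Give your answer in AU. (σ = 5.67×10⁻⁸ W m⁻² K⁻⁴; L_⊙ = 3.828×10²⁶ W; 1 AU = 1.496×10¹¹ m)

d ≈ 0.119 AU

L = 0.0440 × 3.828×10²⁶ = 1.68×10²⁵ W.
From T_eq⁴ = L(1−A)/(16πσd²): d = √[L(1−A)/(16πσT_eq⁴)].
d = √[1.68×10²⁵ × 0.50 / (16π × 5.67×10⁻⁸ × (311)⁴)] = 1.78×10¹⁰ m = 0.119 AU.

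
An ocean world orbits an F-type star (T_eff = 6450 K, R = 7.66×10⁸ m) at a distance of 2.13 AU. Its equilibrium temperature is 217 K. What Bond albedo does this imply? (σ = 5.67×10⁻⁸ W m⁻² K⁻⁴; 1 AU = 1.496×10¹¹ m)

d = 2.13 AU = 3.19×10¹¹ m.
L = 4πR_⋆²σT_⋆⁴ = 4π(7.66×10⁸)² × 5.67×10⁻⁸ × (6450)⁴ = 7.24×10²⁶ W.
S = L/(4πd²) = 567 W m⁻².
From T_eq⁴ = S(1−A)/(4σ): 1−A = 4σT_eq⁴/S.
1−A = 4 × 5.67×10⁻⁸ × (217)⁴ / 567 = 0.887.

A ≈ 0.11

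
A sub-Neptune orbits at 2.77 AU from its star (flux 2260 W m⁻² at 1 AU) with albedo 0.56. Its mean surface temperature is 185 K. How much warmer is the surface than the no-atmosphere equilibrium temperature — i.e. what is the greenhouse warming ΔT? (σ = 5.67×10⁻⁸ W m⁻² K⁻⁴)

ΔT ≈ 30.4 K

S = 2260/2.77² = 294.5 W m⁻².
T_eq = [S(1−A)/(4σ)]^(1/4) = [294.5×0.44/(4×5.67×10⁻⁸)]^(1/4) = 154.6 K.
ΔT = T_surf − T_eq = 185 − 154.6.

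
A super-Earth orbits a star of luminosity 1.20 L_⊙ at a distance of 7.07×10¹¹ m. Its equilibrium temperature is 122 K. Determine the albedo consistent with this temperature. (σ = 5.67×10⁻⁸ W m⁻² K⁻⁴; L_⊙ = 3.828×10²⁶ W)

A ≈ 0.31

L = 1.20 × 3.828×10²⁶ = 4.59×10²⁶ W.
Flux: S = L/(4πd²) = 4.59×10²⁶/(4π×(7.07×10¹¹)²) = 73.1 W m⁻².
From T_eq⁴ = S(1−A)/(4σ): 1−A = 4σT_eq⁴/S.
1−A = 4 × 5.67×10⁻⁸ × (122)⁴ / 73.1 = 0.687.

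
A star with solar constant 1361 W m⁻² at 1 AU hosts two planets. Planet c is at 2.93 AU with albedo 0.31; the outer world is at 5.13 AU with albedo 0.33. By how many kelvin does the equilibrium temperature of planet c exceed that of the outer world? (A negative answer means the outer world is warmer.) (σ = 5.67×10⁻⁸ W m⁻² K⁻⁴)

ΔT ≈ 37.0 K

T_eq = [S₀(1−A)/(4σd²)]^(1/4), so T ∝ (1−A)^(1/4) / √d.
T₁ = [1361×0.69/(4×5.67×10⁻⁸×2.93²)]^(1/4) = 148.19 K.
T₂ = [1361×0.67/(4×5.67×10⁻⁸×5.13²)]^(1/4) = 111.18 K.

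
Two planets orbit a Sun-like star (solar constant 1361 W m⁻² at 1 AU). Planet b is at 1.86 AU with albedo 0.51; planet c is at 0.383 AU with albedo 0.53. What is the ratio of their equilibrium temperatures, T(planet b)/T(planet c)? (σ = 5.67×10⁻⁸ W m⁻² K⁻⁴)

T₁/T₂ ≈ 0.459

T_eq = [S₀(1−A)/(4σd²)]^(1/4), so T ∝ (1−A)^(1/4) / √d.
T₁ = [1361×0.49/(4×5.67×10⁻⁸×1.86²)]^(1/4) = 170.74 K.
T₂ = [1361×0.47/(4×5.67×10⁻⁸×0.383²)]^(1/4) = 372.37 K.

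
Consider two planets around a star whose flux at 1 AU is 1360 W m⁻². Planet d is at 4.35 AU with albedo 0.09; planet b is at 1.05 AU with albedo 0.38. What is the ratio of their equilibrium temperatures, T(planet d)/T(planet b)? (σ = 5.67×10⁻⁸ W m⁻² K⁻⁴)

T_eq = [S₀(1−A)/(4σd²)]^(1/4), so T ∝ (1−A)^(1/4) / √d.
T₁ = [1360×0.91/(4×5.67×10⁻⁸×4.35²)]^(1/4) = 130.31 K.
T₂ = [1360×0.62/(4×5.67×10⁻⁸×1.05²)]^(1/4) = 240.98 K.

T₁/T₂ ≈ 0.541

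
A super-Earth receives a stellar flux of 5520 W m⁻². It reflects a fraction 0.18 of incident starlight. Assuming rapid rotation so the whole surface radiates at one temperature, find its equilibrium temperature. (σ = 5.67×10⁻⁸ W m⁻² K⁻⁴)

T_eq ≈ 376 K

Energy balance: absorbed = emitted ⇒ πR²·S(1−A) = 4πR²·σT_eq⁴, so T_eq⁴ = S(1−A)/(4σ).
T_eq = [5520 × 0.82 / (4 × 5.67×10⁻⁸)]^(1/4) = (2.00×10¹⁰)^(1/4) = 376 K.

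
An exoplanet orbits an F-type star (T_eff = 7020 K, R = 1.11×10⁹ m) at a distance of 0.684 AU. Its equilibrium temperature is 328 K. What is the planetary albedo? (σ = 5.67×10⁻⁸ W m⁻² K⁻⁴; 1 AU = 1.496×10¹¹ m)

A ≈ 0.84

d = 0.684 AU = 1.02×10¹¹ m.
L = 4πR_⋆²σT_⋆⁴ = 4π(1.11×10⁹)² × 5.67×10⁻⁸ × (7020)⁴ = 2.13×10²⁷ W.
S = L/(4πd²) = 1.62×10⁴ W m⁻².
From T_eq⁴ = S(1−A)/(4σ): 1−A = 4σT_eq⁴/S.
1−A = 4 × 5.67×10⁻⁸ × (328)⁴ / 1.62×10⁴ = 0.162.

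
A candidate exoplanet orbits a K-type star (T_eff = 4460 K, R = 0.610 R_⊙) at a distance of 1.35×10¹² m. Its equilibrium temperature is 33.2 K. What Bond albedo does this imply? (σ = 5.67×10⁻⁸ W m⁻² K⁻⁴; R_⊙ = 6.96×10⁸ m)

A ≈ 0.88

R_⋆ = 0.610 × 6.96×10⁸ = 4.25×10⁸ m.
L = 4πR_⋆²σT_⋆⁴ = 4π(4.25×10⁸)² × 5.67×10⁻⁸ × (4460)⁴ = 5.08×10²⁵ W.
S = L/(4πd²) = 2.22 W m⁻².
From T_eq⁴ = S(1−A)/(4σ): 1−A = 4σT_eq⁴/S.
1−A = 4 × 5.67×10⁻⁸ × (33.2)⁴ / 2.22 = 0.124.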